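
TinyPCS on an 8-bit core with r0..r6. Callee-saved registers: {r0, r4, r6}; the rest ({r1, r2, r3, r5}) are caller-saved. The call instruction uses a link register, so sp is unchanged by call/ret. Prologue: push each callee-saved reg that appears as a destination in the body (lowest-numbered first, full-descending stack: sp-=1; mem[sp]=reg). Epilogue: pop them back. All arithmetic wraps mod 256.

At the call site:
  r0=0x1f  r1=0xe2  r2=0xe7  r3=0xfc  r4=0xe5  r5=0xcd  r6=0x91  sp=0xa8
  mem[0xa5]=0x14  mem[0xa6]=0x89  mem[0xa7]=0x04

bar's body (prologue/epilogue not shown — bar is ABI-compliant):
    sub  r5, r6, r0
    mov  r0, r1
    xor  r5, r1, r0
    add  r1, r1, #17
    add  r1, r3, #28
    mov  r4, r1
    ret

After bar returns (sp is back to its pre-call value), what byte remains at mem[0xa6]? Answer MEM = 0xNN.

prologue: push r0 → mem[0xa7]=0x1f, sp=0xa7
prologue: push r4 → mem[0xa6]=0xe5, sp=0xa6
body[0] sub  r5, r6, r0 → r5=0x72
body[1] mov  r0, r1 → r0=0xe2
body[2] xor  r5, r1, r0 → r5=0x00
body[3] add  r1, r1, #17 → r1=0xf3
body[4] add  r1, r3, #28 → r1=0x18
body[5] mov  r4, r1 → r4=0x18
epilogue: pop r4=0xe5, sp=0xa7
epilogue: pop r0=0x1f, sp=0xa8
prologue pushed ['r0', 'r4'] at ['0xa7', '0xa6']

MEM = 0xe5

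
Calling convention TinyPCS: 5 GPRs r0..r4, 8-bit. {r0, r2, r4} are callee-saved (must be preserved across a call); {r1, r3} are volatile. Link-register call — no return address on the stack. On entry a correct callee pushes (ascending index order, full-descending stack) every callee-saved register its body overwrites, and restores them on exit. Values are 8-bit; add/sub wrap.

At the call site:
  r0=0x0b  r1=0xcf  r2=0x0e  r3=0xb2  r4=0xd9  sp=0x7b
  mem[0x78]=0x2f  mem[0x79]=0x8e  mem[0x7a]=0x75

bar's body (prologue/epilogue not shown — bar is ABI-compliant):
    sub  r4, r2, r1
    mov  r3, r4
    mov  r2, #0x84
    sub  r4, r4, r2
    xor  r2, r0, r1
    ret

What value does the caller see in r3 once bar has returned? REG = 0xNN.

REG = 0x3f

prologue: push r2 → mem[0x7a]=0x0e, sp=0x7a
prologue: push r4 → mem[0x79]=0xd9, sp=0x79
body[0] sub  r4, r2, r1 → r4=0x3f
body[1] mov  r3, r4 → r3=0x3f
body[2] mov  r2, #0x84 → r2=0x84
body[3] sub  r4, r4, r2 → r4=0xbb
body[4] xor  r2, r0, r1 → r2=0xc4
epilogue: pop r4=0xd9, sp=0x7a
epilogue: pop r2=0x0e, sp=0x7b
r3 is caller-saved → body value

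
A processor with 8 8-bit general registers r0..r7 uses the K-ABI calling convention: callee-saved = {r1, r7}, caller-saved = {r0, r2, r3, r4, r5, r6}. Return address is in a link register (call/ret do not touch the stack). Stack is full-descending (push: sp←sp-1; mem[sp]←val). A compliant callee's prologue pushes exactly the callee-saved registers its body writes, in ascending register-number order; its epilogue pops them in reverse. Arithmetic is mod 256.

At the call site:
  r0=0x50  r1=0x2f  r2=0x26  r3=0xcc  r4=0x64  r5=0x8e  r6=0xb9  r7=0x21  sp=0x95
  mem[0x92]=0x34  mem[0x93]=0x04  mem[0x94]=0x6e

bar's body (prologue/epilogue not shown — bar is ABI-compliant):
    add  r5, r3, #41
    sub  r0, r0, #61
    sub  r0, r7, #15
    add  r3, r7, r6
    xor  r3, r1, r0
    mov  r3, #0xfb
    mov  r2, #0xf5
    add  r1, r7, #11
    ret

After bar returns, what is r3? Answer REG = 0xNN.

prologue: push r1 -> mem[0x94]=0x2f, sp=0x94
body[0] add  r5, r3, #41 -> r5=0xf5
body[1] sub  r0, r0, #61 -> r0=0x13
body[2] sub  r0, r7, #15 -> r0=0x12
body[3] add  r3, r7, r6 -> r3=0xda
body[4] xor  r3, r1, r0 -> r3=0x3d
body[5] mov  r3, #0xfb -> r3=0xfb
body[6] mov  r2, #0xf5 -> r2=0xf5
body[7] add  r1, r7, #11 -> r1=0x2c
epilogue: pop r1=0x2f, sp=0x95
r3 is caller-saved -> body value

REG = 0xfb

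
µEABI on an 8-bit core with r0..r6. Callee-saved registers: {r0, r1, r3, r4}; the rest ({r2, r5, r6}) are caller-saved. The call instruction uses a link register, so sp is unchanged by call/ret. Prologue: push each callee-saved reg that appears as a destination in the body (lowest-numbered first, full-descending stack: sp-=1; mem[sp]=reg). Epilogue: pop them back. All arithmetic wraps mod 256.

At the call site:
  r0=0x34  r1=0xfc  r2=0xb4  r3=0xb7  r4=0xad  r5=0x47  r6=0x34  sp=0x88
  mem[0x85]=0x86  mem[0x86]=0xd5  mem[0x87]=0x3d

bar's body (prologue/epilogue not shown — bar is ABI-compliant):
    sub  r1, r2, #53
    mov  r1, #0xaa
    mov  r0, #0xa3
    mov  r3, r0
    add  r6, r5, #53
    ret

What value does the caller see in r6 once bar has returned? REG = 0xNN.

REG = 0x7c

prologue: push r0 -> mem[0x87]=0x34, sp=0x87
prologue: push r1 -> mem[0x86]=0xfc, sp=0x86
prologue: push r3 -> mem[0x85]=0xb7, sp=0x85
body[0] sub  r1, r2, #53 -> r1=0x7f
body[1] mov  r1, #0xaa -> r1=0xaa
body[2] mov  r0, #0xa3 -> r0=0xa3
body[3] mov  r3, r0 -> r3=0xa3
body[4] add  r6, r5, #53 -> r6=0x7c
epilogue: pop r3=0xb7, sp=0x86
epilogue: pop r1=0xfc, sp=0x87
epilogue: pop r0=0x34, sp=0x88
r6 is caller-saved -> body value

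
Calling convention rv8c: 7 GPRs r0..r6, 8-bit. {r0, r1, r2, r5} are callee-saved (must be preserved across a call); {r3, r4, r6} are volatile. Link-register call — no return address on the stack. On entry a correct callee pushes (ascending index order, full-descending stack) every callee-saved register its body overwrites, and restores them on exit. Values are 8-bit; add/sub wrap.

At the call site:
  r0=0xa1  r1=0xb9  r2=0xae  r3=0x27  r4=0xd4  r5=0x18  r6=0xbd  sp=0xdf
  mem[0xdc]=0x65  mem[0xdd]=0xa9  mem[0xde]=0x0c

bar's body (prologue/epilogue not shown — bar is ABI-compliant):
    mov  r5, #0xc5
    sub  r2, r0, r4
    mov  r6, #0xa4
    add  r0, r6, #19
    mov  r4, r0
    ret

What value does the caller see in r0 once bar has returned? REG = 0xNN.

REG = 0xa1

prologue: push r0 -> mem[0xde]=0xa1, sp=0xde
prologue: push r2 -> mem[0xdd]=0xae, sp=0xdd
prologue: push r5 -> mem[0xdc]=0x18, sp=0xdc
body[0] mov  r5, #0xc5 -> r5=0xc5
body[1] sub  r2, r0, r4 -> r2=0xcd
body[2] mov  r6, #0xa4 -> r6=0xa4
body[3] add  r0, r6, #19 -> r0=0xb7
body[4] mov  r4, r0 -> r4=0xb7
epilogue: pop r5=0x18, sp=0xdd
epilogue: pop r2=0xae, sp=0xde
epilogue: pop r0=0xa1, sp=0xdf
r0 is callee-saved -> restored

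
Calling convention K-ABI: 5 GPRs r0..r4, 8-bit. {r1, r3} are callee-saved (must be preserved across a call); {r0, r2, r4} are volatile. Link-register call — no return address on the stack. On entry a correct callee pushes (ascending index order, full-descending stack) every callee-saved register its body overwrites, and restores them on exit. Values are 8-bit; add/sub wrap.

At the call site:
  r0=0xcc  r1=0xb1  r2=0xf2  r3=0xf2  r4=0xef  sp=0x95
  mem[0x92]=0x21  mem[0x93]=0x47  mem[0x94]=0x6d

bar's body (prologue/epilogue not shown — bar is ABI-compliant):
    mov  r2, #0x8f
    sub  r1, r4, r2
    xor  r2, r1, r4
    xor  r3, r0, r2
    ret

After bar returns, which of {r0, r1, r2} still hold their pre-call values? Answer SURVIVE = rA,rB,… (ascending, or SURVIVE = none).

SURVIVE = r0,r1

prologue: push r1 -> mem[0x94]=0xb1, sp=0x94
prologue: push r3 -> mem[0x93]=0xf2, sp=0x93
body[0] mov  r2, #0x8f -> r2=0x8f
body[1] sub  r1, r4, r2 -> r1=0x60
body[2] xor  r2, r1, r4 -> r2=0x8f
body[3] xor  r3, r0, r2 -> r3=0x43
epilogue: pop r3=0xf2, sp=0x94
epilogue: pop r1=0xb1, sp=0x95
r0: caller-saved, written=False
r1: callee-saved, written=True
r2: caller-saved, written=True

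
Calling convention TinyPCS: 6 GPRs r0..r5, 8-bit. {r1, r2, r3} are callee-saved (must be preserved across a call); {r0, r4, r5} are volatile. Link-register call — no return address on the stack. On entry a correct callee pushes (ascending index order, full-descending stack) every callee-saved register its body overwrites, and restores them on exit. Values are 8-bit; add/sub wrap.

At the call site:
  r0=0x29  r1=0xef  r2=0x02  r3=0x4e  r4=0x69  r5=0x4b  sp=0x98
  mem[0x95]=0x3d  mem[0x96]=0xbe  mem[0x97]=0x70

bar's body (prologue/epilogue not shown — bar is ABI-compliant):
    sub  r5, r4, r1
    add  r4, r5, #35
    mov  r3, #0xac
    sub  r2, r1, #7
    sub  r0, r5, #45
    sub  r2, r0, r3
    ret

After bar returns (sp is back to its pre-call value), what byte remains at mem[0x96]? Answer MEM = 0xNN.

MEM = 0x4e

prologue: push r2 -> mem[0x97]=0x02, sp=0x97
prologue: push r3 -> mem[0x96]=0x4e, sp=0x96
body[0] sub  r5, r4, r1 -> r5=0x7a
body[1] add  r4, r5, #35 -> r4=0x9d
body[2] mov  r3, #0xac -> r3=0xac
body[3] sub  r2, r1, #7 -> r2=0xe8
body[4] sub  r0, r5, #45 -> r0=0x4d
body[5] sub  r2, r0, r3 -> r2=0xa1
epilogue: pop r3=0x4e, sp=0x97
epilogue: pop r2=0x02, sp=0x98
prologue pushed ['r2', 'r3'] at ['0x97', '0x96']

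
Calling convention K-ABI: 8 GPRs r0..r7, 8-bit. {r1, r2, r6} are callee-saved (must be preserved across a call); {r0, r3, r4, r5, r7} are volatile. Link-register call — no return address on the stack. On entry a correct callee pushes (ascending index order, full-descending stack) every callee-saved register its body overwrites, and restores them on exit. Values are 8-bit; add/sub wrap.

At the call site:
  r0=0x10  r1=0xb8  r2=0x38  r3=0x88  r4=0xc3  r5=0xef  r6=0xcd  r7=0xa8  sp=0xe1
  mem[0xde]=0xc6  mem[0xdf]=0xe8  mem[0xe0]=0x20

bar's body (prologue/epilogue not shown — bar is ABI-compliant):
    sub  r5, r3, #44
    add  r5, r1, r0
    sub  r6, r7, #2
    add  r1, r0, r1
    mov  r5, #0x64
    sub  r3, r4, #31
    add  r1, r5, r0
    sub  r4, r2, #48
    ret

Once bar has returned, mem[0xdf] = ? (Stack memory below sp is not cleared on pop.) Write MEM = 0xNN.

MEM = 0xcd

prologue: push r1 → mem[0xe0]=0xb8, sp=0xe0
prologue: push r6 → mem[0xdf]=0xcd, sp=0xdf
body[0] sub  r5, r3, #44 → r5=0x5c
body[1] add  r5, r1, r0 → r5=0xc8
body[2] sub  r6, r7, #2 → r6=0xa6
body[3] add  r1, r0, r1 → r1=0xc8
body[4] mov  r5, #0x64 → r5=0x64
body[5] sub  r3, r4, #31 → r3=0xa4
body[6] add  r1, r5, r0 → r1=0x74
body[7] sub  r4, r2, #48 → r4=0x08
epilogue: pop r6=0xcd, sp=0xe0
epilogue: pop r1=0xb8, sp=0xe1
prologue pushed ['r1', 'r6'] at ['0xe0', '0xdf']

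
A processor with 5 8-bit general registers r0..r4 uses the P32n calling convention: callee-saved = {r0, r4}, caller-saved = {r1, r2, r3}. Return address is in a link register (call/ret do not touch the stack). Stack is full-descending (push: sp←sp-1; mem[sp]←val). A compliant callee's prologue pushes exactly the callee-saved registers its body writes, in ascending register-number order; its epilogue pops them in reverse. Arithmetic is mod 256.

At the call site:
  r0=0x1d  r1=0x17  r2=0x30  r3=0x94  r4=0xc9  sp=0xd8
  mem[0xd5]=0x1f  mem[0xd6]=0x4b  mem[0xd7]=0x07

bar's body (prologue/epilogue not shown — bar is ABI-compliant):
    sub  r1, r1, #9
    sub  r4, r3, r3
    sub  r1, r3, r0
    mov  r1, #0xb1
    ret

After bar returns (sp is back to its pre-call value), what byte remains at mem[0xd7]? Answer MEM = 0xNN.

prologue: push r4 -> mem[0xd7]=0xc9, sp=0xd7
body[0] sub  r1, r1, #9 -> r1=0x0e
body[1] sub  r4, r3, r3 -> r4=0x00
body[2] sub  r1, r3, r0 -> r1=0x77
body[3] mov  r1, #0xb1 -> r1=0xb1
epilogue: pop r4=0xc9, sp=0xd8
prologue pushed ['r4'] at ['0xd7']

MEM = 0xc9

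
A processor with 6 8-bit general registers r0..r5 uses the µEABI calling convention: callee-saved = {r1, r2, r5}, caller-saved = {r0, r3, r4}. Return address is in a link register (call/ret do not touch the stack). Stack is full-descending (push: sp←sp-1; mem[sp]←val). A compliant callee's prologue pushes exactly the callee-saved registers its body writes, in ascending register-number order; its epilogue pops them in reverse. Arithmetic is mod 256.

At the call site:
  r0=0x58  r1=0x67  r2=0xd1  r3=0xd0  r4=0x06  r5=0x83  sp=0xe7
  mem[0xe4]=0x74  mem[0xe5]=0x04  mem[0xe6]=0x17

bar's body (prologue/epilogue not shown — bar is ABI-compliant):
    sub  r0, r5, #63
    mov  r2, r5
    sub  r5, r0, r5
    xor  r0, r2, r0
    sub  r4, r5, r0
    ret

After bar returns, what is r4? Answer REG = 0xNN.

REG = 0xfa

prologue: push r2 → mem[0xe6]=0xd1, sp=0xe6
prologue: push r5 → mem[0xe5]=0x83, sp=0xe5
body[0] sub  r0, r5, #63 → r0=0x44
body[1] mov  r2, r5 → r2=0x83
body[2] sub  r5, r0, r5 → r5=0xc1
body[3] xor  r0, r2, r0 → r0=0xc7
body[4] sub  r4, r5, r0 → r4=0xfa
epilogue: pop r5=0x83, sp=0xe6
epilogue: pop r2=0xd1, sp=0xe7
r4 is caller-saved → body value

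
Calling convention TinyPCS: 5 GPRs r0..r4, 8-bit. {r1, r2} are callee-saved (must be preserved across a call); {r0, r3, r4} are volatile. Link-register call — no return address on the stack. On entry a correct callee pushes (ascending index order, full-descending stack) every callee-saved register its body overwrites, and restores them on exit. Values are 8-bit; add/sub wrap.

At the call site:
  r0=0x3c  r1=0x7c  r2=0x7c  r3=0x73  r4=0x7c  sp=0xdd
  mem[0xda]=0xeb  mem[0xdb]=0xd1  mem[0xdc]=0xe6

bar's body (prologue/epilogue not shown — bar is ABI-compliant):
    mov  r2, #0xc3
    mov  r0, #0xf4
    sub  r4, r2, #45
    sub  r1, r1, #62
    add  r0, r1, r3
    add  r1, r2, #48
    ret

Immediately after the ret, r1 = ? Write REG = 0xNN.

REG = 0x7c

prologue: push r1 -> mem[0xdc]=0x7c, sp=0xdc
prologue: push r2 -> mem[0xdb]=0x7c, sp=0xdb
body[0] mov  r2, #0xc3 -> r2=0xc3
body[1] mov  r0, #0xf4 -> r0=0xf4
body[2] sub  r4, r2, #45 -> r4=0x96
body[3] sub  r1, r1, #62 -> r1=0x3e
body[4] add  r0, r1, r3 -> r0=0xb1
body[5] add  r1, r2, #48 -> r1=0xf3
epilogue: pop r2=0x7c, sp=0xdc
epilogue: pop r1=0x7c, sp=0xdd
r1 is callee-saved -> restored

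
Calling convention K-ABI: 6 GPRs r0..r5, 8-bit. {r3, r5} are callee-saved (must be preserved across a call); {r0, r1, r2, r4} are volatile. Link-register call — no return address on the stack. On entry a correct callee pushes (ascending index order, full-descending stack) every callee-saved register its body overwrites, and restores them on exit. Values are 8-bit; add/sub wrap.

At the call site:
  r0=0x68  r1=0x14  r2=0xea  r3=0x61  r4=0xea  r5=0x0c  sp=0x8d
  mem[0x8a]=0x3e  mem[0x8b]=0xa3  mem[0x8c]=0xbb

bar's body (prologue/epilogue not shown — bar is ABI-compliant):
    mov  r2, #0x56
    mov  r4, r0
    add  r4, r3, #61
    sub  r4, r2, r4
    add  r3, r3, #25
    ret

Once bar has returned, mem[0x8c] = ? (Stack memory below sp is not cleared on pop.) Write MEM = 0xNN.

MEM = 0x61

prologue: push r3 -> mem[0x8c]=0x61, sp=0x8c
body[0] mov  r2, #0x56 -> r2=0x56
body[1] mov  r4, r0 -> r4=0x68
body[2] add  r4, r3, #61 -> r4=0x9e
body[3] sub  r4, r2, r4 -> r4=0xb8
body[4] add  r3, r3, #25 -> r3=0x7a
epilogue: pop r3=0x61, sp=0x8d
prologue pushed ['r3'] at ['0x8c']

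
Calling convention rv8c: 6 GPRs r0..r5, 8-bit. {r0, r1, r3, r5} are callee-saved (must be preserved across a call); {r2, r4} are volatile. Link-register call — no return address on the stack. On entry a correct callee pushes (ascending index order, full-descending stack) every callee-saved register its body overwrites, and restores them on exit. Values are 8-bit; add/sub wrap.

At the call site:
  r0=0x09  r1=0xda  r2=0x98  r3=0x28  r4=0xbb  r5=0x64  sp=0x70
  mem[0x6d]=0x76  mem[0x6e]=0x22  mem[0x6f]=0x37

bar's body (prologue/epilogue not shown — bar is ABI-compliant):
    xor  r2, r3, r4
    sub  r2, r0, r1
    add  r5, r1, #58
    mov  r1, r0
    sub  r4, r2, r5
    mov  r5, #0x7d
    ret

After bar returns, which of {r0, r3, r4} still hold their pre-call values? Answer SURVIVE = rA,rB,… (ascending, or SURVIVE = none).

prologue: push r1 -> mem[0x6f]=0xda, sp=0x6f
prologue: push r5 -> mem[0x6e]=0x64, sp=0x6e
body[0] xor  r2, r3, r4 -> r2=0x93
body[1] sub  r2, r0, r1 -> r2=0x2f
body[2] add  r5, r1, #58 -> r5=0x14
body[3] mov  r1, r0 -> r1=0x09
body[4] sub  r4, r2, r5 -> r4=0x1b
body[5] mov  r5, #0x7d -> r5=0x7d
epilogue: pop r5=0x64, sp=0x6f
epilogue: pop r1=0xda, sp=0x70
r0: callee-saved, written=False
r3: callee-saved, written=False
r4: caller-saved, written=True

SURVIVE = r0,r3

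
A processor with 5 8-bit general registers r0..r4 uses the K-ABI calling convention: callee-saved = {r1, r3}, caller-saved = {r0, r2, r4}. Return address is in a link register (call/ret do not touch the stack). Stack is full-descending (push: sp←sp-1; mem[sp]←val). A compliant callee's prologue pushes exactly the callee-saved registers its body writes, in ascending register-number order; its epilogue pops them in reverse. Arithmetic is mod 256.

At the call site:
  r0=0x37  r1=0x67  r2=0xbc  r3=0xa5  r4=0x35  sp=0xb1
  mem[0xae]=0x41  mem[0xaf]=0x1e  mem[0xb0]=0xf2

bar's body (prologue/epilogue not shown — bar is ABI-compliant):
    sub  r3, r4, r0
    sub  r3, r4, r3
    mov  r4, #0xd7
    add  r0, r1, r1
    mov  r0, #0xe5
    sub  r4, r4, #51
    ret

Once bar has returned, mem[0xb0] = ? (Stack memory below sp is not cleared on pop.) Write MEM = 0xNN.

MEM = 0xa5

prologue: push r3 → mem[0xb0]=0xa5, sp=0xb0
body[0] sub  r3, r4, r0 → r3=0xfe
body[1] sub  r3, r4, r3 → r3=0x37
body[2] mov  r4, #0xd7 → r4=0xd7
body[3] add  r0, r1, r1 → r0=0xce
body[4] mov  r0, #0xe5 → r0=0xe5
body[5] sub  r4, r4, #51 → r4=0xa4
epilogue: pop r3=0xa5, sp=0xb1
prologue pushed ['r3'] at ['0xb0']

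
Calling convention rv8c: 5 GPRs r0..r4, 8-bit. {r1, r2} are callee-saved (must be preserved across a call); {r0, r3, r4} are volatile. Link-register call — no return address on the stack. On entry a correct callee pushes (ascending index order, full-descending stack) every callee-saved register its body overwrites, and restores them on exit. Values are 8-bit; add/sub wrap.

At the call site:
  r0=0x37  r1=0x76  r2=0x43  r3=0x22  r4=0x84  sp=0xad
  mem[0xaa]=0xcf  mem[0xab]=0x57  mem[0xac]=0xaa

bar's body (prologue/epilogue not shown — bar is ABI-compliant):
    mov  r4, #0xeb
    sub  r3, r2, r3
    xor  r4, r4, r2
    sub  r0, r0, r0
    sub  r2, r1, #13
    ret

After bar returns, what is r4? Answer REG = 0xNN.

REG = 0xa8

prologue: push r2 → mem[0xac]=0x43, sp=0xac
body[0] mov  r4, #0xeb → r4=0xeb
body[1] sub  r3, r2, r3 → r3=0x21
body[2] xor  r4, r4, r2 → r4=0xa8
body[3] sub  r0, r0, r0 → r0=0x00
body[4] sub  r2, r1, #13 → r2=0x69
epilogue: pop r2=0x43, sp=0xad
r4 is caller-saved → body value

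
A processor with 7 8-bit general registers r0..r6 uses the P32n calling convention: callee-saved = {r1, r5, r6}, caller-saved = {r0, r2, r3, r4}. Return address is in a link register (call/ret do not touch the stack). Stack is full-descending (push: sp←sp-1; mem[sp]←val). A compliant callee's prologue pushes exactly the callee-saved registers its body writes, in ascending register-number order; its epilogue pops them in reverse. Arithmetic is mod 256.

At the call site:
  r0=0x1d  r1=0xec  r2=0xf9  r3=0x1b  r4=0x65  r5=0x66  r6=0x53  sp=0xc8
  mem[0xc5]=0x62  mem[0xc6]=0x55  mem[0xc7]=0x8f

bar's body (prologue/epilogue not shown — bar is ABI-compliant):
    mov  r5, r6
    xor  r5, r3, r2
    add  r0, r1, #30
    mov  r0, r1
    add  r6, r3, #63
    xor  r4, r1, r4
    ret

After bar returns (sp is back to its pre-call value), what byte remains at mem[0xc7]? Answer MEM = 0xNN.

MEM = 0x66

prologue: push r5 -> mem[0xc7]=0x66, sp=0xc7
prologue: push r6 -> mem[0xc6]=0x53, sp=0xc6
body[0] mov  r5, r6 -> r5=0x53
body[1] xor  r5, r3, r2 -> r5=0xe2
body[2] add  r0, r1, #30 -> r0=0x0a
body[3] mov  r0, r1 -> r0=0xec
body[4] add  r6, r3, #63 -> r6=0x5a
body[5] xor  r4, r1, r4 -> r4=0x89
epilogue: pop r6=0x53, sp=0xc7
epilogue: pop r5=0x66, sp=0xc8
prologue pushed ['r5', 'r6'] at ['0xc7', '0xc6']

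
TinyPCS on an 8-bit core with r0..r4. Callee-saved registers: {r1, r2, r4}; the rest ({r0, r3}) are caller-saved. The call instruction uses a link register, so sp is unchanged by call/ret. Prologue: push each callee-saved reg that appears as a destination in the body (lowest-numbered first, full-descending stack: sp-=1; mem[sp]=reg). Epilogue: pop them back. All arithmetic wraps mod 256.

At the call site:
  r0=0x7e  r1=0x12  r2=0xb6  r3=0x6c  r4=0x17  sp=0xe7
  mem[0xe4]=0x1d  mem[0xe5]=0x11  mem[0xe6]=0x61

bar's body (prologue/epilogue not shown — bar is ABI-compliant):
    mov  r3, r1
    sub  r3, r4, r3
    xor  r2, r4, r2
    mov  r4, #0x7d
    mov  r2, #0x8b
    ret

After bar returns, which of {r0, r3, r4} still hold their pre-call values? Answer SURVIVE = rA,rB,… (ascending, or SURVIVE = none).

prologue: push r2 → mem[0xe6]=0xb6, sp=0xe6
prologue: push r4 → mem[0xe5]=0x17, sp=0xe5
body[0] mov  r3, r1 → r3=0x12
body[1] sub  r3, r4, r3 → r3=0x05
body[2] xor  r2, r4, r2 → r2=0xa1
body[3] mov  r4, #0x7d → r4=0x7d
body[4] mov  r2, #0x8b → r2=0x8b
epilogue: pop r4=0x17, sp=0xe6
epilogue: pop r2=0xb6, sp=0xe7
r0: caller-saved, written=False
r3: caller-saved, written=True
r4: callee-saved, written=True

SURVIVE = r0,r4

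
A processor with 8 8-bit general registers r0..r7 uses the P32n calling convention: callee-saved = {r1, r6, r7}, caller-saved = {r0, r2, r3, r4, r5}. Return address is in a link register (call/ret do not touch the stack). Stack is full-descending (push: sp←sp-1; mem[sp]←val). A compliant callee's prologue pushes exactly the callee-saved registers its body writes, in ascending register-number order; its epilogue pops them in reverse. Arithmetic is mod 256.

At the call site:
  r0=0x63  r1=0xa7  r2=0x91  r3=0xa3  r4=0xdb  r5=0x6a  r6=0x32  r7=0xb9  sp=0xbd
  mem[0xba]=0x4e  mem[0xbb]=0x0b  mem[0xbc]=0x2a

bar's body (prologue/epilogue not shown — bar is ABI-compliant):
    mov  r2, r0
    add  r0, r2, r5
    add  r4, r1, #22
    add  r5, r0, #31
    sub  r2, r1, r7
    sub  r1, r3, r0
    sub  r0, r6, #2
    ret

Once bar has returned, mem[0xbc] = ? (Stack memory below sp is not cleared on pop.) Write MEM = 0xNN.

MEM = 0xa7

prologue: push r1 → mem[0xbc]=0xa7, sp=0xbc
body[0] mov  r2, r0 → r2=0x63
body[1] add  r0, r2, r5 → r0=0xcd
body[2] add  r4, r1, #22 → r4=0xbd
body[3] add  r5, r0, #31 → r5=0xec
body[4] sub  r2, r1, r7 → r2=0xee
body[5] sub  r1, r3, r0 → r1=0xd6
body[6] sub  r0, r6, #2 → r0=0x30
epilogue: pop r1=0xa7, sp=0xbd
prologue pushed ['r1'] at ['0xbc']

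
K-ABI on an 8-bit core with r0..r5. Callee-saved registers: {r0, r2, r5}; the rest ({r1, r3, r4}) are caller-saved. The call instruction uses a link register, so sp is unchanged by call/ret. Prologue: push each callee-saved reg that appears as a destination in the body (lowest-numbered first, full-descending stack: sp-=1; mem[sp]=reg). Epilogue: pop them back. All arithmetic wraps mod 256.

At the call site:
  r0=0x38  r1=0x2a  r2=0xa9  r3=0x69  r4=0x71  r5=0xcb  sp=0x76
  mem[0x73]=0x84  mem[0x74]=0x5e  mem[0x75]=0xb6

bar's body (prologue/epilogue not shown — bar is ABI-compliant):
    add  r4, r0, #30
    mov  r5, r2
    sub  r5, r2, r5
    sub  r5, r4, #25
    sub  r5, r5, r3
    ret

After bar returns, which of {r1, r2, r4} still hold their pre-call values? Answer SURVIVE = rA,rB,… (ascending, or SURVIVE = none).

prologue: push r5 -> mem[0x75]=0xcb, sp=0x75
body[0] add  r4, r0, #30 -> r4=0x56
body[1] mov  r5, r2 -> r5=0xa9
body[2] sub  r5, r2, r5 -> r5=0x00
body[3] sub  r5, r4, #25 -> r5=0x3d
body[4] sub  r5, r5, r3 -> r5=0xd4
epilogue: pop r5=0xcb, sp=0x76
r1: caller-saved, written=False
r2: callee-saved, written=False
r4: caller-saved, written=True

SURVIVE = r1,r2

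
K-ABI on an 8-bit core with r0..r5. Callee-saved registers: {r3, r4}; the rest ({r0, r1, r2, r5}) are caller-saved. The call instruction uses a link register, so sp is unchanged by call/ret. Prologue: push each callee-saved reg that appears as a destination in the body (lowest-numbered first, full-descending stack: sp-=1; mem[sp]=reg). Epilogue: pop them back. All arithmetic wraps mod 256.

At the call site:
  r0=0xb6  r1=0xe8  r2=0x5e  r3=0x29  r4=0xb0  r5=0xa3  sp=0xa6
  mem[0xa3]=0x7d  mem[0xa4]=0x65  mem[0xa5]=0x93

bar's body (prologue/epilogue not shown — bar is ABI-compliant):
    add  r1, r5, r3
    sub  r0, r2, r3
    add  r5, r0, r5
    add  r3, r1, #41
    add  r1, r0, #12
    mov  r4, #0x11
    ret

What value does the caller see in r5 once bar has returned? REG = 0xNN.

REG = 0xd8

prologue: push r3 -> mem[0xa5]=0x29, sp=0xa5
prologue: push r4 -> mem[0xa4]=0xb0, sp=0xa4
body[0] add  r1, r5, r3 -> r1=0xcc
body[1] sub  r0, r2, r3 -> r0=0x35
body[2] add  r5, r0, r5 -> r5=0xd8
body[3] add  r3, r1, #41 -> r3=0xf5
body[4] add  r1, r0, #12 -> r1=0x41
body[5] mov  r4, #0x11 -> r4=0x11
epilogue: pop r4=0xb0, sp=0xa5
epilogue: pop r3=0x29, sp=0xa6
r5 is caller-saved -> body value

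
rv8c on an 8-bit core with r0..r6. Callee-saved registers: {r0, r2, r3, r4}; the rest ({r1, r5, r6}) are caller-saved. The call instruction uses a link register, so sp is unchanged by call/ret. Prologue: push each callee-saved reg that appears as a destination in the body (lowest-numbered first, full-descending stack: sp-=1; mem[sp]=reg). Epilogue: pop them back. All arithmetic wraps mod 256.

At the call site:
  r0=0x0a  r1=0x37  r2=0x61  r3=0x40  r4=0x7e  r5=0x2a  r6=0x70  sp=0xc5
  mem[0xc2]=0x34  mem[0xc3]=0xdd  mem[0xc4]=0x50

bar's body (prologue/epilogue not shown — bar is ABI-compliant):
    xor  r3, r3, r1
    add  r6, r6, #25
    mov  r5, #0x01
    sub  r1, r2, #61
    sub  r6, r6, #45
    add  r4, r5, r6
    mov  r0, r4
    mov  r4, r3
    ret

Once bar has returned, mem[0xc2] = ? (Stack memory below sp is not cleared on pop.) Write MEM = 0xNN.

MEM = 0x7e

prologue: push r0 -> mem[0xc4]=0x0a, sp=0xc4
prologue: push r3 -> mem[0xc3]=0x40, sp=0xc3
prologue: push r4 -> mem[0xc2]=0x7e, sp=0xc2
body[0] xor  r3, r3, r1 -> r3=0x77
body[1] add  r6, r6, #25 -> r6=0x89
body[2] mov  r5, #0x01 -> r5=0x01
body[3] sub  r1, r2, #61 -> r1=0x24
body[4] sub  r6, r6, #45 -> r6=0x5c
body[5] add  r4, r5, r6 -> r4=0x5d
body[6] mov  r0, r4 -> r0=0x5d
body[7] mov  r4, r3 -> r4=0x77
epilogue: pop r4=0x7e, sp=0xc3
epilogue: pop r3=0x40, sp=0xc4
epilogue: pop r0=0x0a, sp=0xc5
prologue pushed ['r0', 'r3', 'r4'] at ['0xc4', '0xc3', '0xc2']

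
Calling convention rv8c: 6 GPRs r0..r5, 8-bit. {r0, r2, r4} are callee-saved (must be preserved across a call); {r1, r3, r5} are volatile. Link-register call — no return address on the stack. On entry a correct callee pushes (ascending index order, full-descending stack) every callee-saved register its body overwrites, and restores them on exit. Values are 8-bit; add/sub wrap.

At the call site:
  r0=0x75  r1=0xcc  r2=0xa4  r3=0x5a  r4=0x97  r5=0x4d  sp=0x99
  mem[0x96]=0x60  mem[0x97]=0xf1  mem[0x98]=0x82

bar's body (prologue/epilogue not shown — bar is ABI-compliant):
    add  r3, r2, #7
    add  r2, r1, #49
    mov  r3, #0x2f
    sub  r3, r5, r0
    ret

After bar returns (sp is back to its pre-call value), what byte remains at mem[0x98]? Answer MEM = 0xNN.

MEM = 0xa4

prologue: push r2 → mem[0x98]=0xa4, sp=0x98
body[0] add  r3, r2, #7 → r3=0xab
body[1] add  r2, r1, #49 → r2=0xfd
body[2] mov  r3, #0x2f → r3=0x2f
body[3] sub  r3, r5, r0 → r3=0xd8
epilogue: pop r2=0xa4, sp=0x99
prologue pushed ['r2'] at ['0x98']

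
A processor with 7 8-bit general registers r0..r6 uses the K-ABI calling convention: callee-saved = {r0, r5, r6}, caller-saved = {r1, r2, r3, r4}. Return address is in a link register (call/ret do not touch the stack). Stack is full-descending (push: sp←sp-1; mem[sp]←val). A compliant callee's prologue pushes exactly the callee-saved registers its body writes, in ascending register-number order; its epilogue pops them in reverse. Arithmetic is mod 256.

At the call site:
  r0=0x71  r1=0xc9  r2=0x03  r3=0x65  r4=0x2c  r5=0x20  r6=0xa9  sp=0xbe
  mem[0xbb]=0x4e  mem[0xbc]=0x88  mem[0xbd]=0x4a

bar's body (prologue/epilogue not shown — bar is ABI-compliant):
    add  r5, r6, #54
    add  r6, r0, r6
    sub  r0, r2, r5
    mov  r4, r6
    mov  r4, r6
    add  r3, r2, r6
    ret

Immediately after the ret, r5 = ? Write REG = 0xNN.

REG = 0x20

prologue: push r0 -> mem[0xbd]=0x71, sp=0xbd
prologue: push r5 -> mem[0xbc]=0x20, sp=0xbc
prologue: push r6 -> mem[0xbb]=0xa9, sp=0xbb
body[0] add  r5, r6, #54 -> r5=0xdf
body[1] add  r6, r0, r6 -> r6=0x1a
body[2] sub  r0, r2, r5 -> r0=0x24
body[3] mov  r4, r6 -> r4=0x1a
body[4] mov  r4, r6 -> r4=0x1a
body[5] add  r3, r2, r6 -> r3=0x1d
epilogue: pop r6=0xa9, sp=0xbc
epilogue: pop r5=0x20, sp=0xbd
epilogue: pop r0=0x71, sp=0xbe
r5 is callee-saved -> restored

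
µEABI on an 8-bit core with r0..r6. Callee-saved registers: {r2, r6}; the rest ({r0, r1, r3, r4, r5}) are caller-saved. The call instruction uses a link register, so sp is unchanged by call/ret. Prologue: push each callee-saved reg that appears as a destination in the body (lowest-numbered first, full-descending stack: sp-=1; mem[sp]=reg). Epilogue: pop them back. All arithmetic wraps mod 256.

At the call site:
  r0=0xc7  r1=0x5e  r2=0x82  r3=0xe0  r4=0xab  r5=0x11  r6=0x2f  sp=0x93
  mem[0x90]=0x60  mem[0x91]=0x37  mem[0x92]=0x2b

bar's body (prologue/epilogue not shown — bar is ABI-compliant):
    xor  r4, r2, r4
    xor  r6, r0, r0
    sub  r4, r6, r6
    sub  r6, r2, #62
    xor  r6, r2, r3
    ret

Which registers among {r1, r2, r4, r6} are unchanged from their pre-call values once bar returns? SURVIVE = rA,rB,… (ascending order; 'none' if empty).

SURVIVE = r1,r2,r6

prologue: push r6 -> mem[0x92]=0x2f, sp=0x92
body[0] xor  r4, r2, r4 -> r4=0x29
body[1] xor  r6, r0, r0 -> r6=0x00
body[2] sub  r4, r6, r6 -> r4=0x00
body[3] sub  r6, r2, #62 -> r6=0x44
body[4] xor  r6, r2, r3 -> r6=0x62
epilogue: pop r6=0x2f, sp=0x93
r1: caller-saved, written=False
r2: callee-saved, written=False
r4: caller-saved, written=True
r6: callee-saved, written=True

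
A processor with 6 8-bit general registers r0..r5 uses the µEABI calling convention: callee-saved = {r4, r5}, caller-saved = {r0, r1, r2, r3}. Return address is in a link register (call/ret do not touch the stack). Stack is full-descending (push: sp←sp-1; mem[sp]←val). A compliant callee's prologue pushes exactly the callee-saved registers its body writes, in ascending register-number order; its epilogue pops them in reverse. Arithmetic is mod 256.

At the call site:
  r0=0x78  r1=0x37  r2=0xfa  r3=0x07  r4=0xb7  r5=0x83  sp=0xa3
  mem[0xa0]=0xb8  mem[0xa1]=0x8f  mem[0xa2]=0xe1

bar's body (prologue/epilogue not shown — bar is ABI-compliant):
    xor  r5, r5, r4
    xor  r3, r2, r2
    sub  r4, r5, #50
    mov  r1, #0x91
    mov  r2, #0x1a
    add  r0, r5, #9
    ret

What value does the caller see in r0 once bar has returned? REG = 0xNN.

REG = 0x3d

prologue: push r4 → mem[0xa2]=0xb7, sp=0xa2
prologue: push r5 → mem[0xa1]=0x83, sp=0xa1
body[0] xor  r5, r5, r4 → r5=0x34
body[1] xor  r3, r2, r2 → r3=0x00
body[2] sub  r4, r5, #50 → r4=0x02
body[3] mov  r1, #0x91 → r1=0x91
body[4] mov  r2, #0x1a → r2=0x1a
body[5] add  r0, r5, #9 → r0=0x3d
epilogue: pop r5=0x83, sp=0xa2
epilogue: pop r4=0xb7, sp=0xa3
r0 is caller-saved → body value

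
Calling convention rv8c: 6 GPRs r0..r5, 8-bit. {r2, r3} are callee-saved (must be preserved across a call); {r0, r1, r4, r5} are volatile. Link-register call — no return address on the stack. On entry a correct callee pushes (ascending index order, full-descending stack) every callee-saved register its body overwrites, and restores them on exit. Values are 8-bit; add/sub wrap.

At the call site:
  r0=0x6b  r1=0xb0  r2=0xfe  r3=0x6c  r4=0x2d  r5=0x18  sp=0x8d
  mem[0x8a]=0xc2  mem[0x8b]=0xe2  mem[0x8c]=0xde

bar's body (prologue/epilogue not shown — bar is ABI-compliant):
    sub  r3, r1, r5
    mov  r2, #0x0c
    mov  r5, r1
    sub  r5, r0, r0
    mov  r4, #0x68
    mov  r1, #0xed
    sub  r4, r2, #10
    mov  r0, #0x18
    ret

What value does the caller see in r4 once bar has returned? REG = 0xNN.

REG = 0x02

prologue: push r2 → mem[0x8c]=0xfe, sp=0x8c
prologue: push r3 → mem[0x8b]=0x6c, sp=0x8b
body[0] sub  r3, r1, r5 → r3=0x98
body[1] mov  r2, #0x0c → r2=0x0c
body[2] mov  r5, r1 → r5=0xb0
body[3] sub  r5, r0, r0 → r5=0x00
body[4] mov  r4, #0x68 → r4=0x68
body[5] mov  r1, #0xed → r1=0xed
body[6] sub  r4, r2, #10 → r4=0x02
body[7] mov  r0, #0x18 → r0=0x18
epilogue: pop r3=0x6c, sp=0x8c
epilogue: pop r2=0xfe, sp=0x8d
r4 is caller-saved → body value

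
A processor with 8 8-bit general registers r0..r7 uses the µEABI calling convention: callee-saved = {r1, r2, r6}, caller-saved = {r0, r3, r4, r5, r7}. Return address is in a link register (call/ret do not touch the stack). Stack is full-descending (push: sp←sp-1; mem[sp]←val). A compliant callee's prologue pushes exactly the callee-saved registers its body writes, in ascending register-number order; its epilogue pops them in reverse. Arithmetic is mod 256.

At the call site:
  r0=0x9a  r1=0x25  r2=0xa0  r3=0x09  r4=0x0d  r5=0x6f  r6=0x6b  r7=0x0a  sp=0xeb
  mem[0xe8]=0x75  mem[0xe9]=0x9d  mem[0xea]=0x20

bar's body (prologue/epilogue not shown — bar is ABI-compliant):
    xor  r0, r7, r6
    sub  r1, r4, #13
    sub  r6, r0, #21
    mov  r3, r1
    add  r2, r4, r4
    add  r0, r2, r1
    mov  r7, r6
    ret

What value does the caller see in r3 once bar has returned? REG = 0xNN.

prologue: push r1 → mem[0xea]=0x25, sp=0xea
prologue: push r2 → mem[0xe9]=0xa0, sp=0xe9
prologue: push r6 → mem[0xe8]=0x6b, sp=0xe8
body[0] xor  r0, r7, r6 → r0=0x61
body[1] sub  r1, r4, #13 → r1=0x00
body[2] sub  r6, r0, #21 → r6=0x4c
body[3] mov  r3, r1 → r3=0x00
body[4] add  r2, r4, r4 → r2=0x1a
body[5] add  r0, r2, r1 → r0=0x1a
body[6] mov  r7, r6 → r7=0x4c
epilogue: pop r6=0x6b, sp=0xe9
epilogue: pop r2=0xa0, sp=0xea
epilogue: pop r1=0x25, sp=0xeb
r3 is caller-saved → body value

REG = 0x00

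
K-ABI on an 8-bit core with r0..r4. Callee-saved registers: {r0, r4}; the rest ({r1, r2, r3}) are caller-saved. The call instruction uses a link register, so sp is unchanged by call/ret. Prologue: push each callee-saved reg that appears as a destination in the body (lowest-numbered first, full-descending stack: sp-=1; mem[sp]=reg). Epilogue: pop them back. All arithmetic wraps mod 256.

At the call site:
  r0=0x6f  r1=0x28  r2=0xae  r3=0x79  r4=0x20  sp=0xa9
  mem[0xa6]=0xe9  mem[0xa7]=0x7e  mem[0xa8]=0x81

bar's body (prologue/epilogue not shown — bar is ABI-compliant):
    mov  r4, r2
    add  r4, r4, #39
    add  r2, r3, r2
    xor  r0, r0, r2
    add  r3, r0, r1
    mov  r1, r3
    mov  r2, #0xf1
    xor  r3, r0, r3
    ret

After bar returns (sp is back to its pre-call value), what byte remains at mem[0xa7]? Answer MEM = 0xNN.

prologue: push r0 → mem[0xa8]=0x6f, sp=0xa8
prologue: push r4 → mem[0xa7]=0x20, sp=0xa7
body[0] mov  r4, r2 → r4=0xae
body[1] add  r4, r4, #39 → r4=0xd5
body[2] add  r2, r3, r2 → r2=0x27
body[3] xor  r0, r0, r2 → r0=0x48
body[4] add  r3, r0, r1 → r3=0x70
body[5] mov  r1, r3 → r1=0x70
body[6] mov  r2, #0xf1 → r2=0xf1
body[7] xor  r3, r0, r3 → r3=0x38
epilogue: pop r4=0x20, sp=0xa8
epilogue: pop r0=0x6f, sp=0xa9
prologue pushed ['r0', 'r4'] at ['0xa8', '0xa7']

MEM = 0x20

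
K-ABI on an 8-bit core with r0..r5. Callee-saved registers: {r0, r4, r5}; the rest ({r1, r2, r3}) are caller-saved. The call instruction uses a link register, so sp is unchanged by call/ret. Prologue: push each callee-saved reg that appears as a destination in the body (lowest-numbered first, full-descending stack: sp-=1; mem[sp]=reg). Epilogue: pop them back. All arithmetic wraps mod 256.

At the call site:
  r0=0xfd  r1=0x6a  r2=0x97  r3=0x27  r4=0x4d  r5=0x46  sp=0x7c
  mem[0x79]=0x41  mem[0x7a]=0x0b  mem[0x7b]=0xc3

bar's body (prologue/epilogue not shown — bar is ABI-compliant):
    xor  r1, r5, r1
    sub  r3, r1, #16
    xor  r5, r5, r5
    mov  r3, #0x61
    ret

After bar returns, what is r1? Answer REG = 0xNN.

prologue: push r5 → mem[0x7b]=0x46, sp=0x7b
body[0] xor  r1, r5, r1 → r1=0x2c
body[1] sub  r3, r1, #16 → r3=0x1c
body[2] xor  r5, r5, r5 → r5=0x00
body[3] mov  r3, #0x61 → r3=0x61
epilogue: pop r5=0x46, sp=0x7c
r1 is caller-saved → body value

REG = 0x2c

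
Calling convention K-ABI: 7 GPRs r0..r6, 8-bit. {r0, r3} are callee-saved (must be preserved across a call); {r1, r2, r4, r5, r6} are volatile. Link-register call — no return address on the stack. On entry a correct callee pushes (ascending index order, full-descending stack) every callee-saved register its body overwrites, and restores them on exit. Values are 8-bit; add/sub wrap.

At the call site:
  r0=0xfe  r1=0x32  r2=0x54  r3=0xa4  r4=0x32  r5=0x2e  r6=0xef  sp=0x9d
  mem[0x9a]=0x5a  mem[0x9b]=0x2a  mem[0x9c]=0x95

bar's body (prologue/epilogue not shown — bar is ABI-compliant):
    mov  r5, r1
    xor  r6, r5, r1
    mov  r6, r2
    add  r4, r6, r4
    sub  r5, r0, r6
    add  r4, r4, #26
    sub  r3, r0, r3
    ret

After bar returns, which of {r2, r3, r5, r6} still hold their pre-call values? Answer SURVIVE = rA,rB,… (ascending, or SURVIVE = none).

SURVIVE = r2,r3

prologue: push r3 → mem[0x9c]=0xa4, sp=0x9c
body[0] mov  r5, r1 → r5=0x32
body[1] xor  r6, r5, r1 → r6=0x00
body[2] mov  r6, r2 → r6=0x54
body[3] add  r4, r6, r4 → r4=0x86
body[4] sub  r5, r0, r6 → r5=0xaa
body[5] add  r4, r4, #26 → r4=0xa0
body[6] sub  r3, r0, r3 → r3=0x5a
epilogue: pop r3=0xa4, sp=0x9d
r2: caller-saved, written=False
r3: callee-saved, written=True
r5: caller-saved, written=True
r6: caller-saved, written=True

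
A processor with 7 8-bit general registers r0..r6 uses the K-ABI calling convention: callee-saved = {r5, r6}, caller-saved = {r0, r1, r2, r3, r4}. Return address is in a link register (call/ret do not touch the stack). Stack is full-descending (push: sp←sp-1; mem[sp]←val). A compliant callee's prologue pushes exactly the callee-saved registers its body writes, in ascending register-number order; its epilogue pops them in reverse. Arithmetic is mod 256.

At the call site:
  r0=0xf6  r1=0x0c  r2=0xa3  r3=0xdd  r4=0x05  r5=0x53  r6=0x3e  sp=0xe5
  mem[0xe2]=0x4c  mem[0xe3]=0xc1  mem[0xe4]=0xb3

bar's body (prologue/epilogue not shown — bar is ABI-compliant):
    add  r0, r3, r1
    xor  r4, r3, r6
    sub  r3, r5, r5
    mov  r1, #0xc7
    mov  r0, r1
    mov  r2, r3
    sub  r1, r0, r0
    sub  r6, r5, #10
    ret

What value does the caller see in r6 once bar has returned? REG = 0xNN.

REG = 0x3e

prologue: push r6 → mem[0xe4]=0x3e, sp=0xe4
body[0] add  r0, r3, r1 → r0=0xe9
body[1] xor  r4, r3, r6 → r4=0xe3
body[2] sub  r3, r5, r5 → r3=0x00
body[3] mov  r1, #0xc7 → r1=0xc7
body[4] mov  r0, r1 → r0=0xc7
body[5] mov  r2, r3 → r2=0x00
body[6] sub  r1, r0, r0 → r1=0x00
body[7] sub  r6, r5, #10 → r6=0x49
epilogue: pop r6=0x3e, sp=0xe5
r6 is callee-saved → restored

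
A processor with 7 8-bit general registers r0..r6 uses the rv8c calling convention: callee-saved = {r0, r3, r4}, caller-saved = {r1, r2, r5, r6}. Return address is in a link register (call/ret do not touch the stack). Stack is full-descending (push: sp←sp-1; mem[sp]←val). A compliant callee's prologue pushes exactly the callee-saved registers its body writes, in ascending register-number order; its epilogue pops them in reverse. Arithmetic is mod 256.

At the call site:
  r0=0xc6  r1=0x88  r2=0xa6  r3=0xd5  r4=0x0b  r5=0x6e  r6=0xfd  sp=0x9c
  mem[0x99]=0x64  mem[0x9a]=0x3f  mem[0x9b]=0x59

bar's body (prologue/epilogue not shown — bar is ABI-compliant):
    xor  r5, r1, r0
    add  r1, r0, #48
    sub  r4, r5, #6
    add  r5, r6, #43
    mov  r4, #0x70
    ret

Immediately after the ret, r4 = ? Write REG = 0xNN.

REG = 0x0b

prologue: push r4 → mem[0x9b]=0x0b, sp=0x9b
body[0] xor  r5, r1, r0 → r5=0x4e
body[1] add  r1, r0, #48 → r1=0xf6
body[2] sub  r4, r5, #6 → r4=0x48
body[3] add  r5, r6, #43 → r5=0x28
body[4] mov  r4, #0x70 → r4=0x70
epilogue: pop r4=0x0b, sp=0x9c
r4 is callee-saved → restored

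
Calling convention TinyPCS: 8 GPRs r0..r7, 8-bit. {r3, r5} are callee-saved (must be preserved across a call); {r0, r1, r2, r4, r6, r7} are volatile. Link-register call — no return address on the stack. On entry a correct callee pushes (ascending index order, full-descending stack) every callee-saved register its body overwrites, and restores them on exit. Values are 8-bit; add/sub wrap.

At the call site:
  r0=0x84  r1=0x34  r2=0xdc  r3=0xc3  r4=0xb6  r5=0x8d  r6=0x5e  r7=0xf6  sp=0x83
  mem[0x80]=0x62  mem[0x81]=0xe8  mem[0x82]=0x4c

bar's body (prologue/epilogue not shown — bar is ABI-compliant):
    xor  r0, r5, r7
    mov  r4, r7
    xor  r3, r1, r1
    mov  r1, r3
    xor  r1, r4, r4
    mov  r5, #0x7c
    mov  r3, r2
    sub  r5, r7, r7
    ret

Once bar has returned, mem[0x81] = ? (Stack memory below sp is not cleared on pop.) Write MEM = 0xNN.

MEM = 0x8d

prologue: push r3 → mem[0x82]=0xc3, sp=0x82
prologue: push r5 → mem[0x81]=0x8d, sp=0x81
body[0] xor  r0, r5, r7 → r0=0x7b
body[1] mov  r4, r7 → r4=0xf6
body[2] xor  r3, r1, r1 → r3=0x00
body[3] mov  r1, r3 → r1=0x00
body[4] xor  r1, r4, r4 → r1=0x00
body[5] mov  r5, #0x7c → r5=0x7c
body[6] mov  r3, r2 → r3=0xdc
body[7] sub  r5, r7, r7 → r5=0x00
epilogue: pop r5=0x8d, sp=0x82
epilogue: pop r3=0xc3, sp=0x83
prologue pushed ['r3', 'r5'] at ['0x82', '0x81']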